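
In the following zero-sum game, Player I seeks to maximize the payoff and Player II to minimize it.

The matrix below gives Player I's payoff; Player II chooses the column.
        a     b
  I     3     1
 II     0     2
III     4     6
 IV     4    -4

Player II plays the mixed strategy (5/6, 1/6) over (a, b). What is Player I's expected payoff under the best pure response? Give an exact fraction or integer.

I: (3)·(5/6) + (1)·(1/6) = 8/3.
II: (0)·(5/6) + (2)·(1/6) = 1/3.
III: (4)·(5/6) + (6)·(1/6) = 13/3.
IV: (4)·(5/6) + (-4)·(1/6) = 8/3.
The best pure response is III with expected payoff 13/3.

13/3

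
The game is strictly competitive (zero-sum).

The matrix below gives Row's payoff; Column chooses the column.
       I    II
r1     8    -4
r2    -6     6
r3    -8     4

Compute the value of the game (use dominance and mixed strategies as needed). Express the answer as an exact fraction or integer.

Row r3 is strictly dominated by row r2, so Row never plays it.
The remaining 2×2 game on (r1, r2) × (I, II) has no saddle point. Let Row play r1 with probability p; indifference gives 8p − 6(1−p) = −4p + 6(1−p), so p = 1/2.
Similarly Column's optimal q on I is 5/12, and the value is 8·(5/12) + (-4)·(7/12) = 1.

1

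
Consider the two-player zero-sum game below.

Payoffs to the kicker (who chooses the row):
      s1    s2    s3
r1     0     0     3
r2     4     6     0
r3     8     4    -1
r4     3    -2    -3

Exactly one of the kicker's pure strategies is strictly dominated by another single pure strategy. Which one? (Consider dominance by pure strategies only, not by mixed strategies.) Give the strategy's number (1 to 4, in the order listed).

4

Compare r4 with r2: 4 > 3, 6 > -2, 0 > -3.
So r2 strictly dominates r4 for the kicker; r4 is strictly dominated.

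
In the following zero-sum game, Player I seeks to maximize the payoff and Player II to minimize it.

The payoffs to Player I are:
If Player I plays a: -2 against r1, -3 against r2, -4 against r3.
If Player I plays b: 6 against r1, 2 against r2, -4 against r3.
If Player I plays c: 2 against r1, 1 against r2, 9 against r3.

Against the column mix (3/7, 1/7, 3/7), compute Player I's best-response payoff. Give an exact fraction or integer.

a: (-2)·(3/7) + (-3)·(1/7) + (-4)·(3/7) = -3.
b: (6)·(3/7) + (2)·(1/7) + (-4)·(3/7) = 8/7.
c: (2)·(3/7) + (1)·(1/7) + (9)·(3/7) = 34/7.
The best pure response is c with expected payoff 34/7.

34/7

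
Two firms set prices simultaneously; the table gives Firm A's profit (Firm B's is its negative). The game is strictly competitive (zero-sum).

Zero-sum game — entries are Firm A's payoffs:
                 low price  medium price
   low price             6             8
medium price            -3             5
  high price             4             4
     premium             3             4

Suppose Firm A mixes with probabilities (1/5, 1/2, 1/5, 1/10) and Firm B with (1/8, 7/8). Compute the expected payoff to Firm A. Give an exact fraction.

379/80

Against (1/8, 7/8), each row's expected payoff is low price: 31/4; medium price: 4; high price: 4; premium: 31/8.
Taking the (1/5, 1/2, 1/5, 1/10)-weighted average: (1/5)·(31/4) + (1/2)·(4) + (1/5)·(4) + (1/10)·(31/8) = 379/80.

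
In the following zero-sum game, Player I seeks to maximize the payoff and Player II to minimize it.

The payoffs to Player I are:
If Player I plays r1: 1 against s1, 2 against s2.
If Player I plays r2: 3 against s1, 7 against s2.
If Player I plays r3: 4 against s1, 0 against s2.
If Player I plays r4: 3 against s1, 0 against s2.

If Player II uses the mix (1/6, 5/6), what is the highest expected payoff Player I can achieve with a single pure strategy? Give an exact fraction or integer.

19/3

r1: (1)·(1/6) + (2)·(5/6) = 11/6.
r2: (3)·(1/6) + (7)·(5/6) = 19/3.
r3: (4)·(1/6) + (0)·(5/6) = 2/3.
r4: (3)·(1/6) + (0)·(5/6) = 1/2.
The best pure response is r2 with expected payoff 19/3.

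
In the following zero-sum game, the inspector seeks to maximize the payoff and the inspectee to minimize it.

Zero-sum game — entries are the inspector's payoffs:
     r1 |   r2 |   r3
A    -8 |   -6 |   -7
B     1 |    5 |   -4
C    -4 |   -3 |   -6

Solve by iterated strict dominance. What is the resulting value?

Row C is strictly dominated by row B (1>-4, 5>-3, -4>-6); eliminate C.
Column r2 is strictly dominated by r1 for the inspectee (-8<-6, 1<5); eliminate r2.
Row A is strictly dominated by row B (1>-8, -4>-7); eliminate A.
Column r1 is strictly dominated by r3 for the inspectee (-4<1); eliminate r1.
Only (B, r3) remains, with payoff -4.

-4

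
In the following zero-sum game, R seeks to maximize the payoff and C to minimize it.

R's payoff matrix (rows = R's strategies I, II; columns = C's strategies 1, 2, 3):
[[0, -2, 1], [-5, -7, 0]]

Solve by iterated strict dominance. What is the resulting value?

-2

Row II is strictly dominated by row I (0>-5, -2>-7, 1>0); eliminate II.
Column 1 is strictly dominated by 2 for C (-2<0); eliminate 1.
Column 3 is strictly dominated by 2 for C (-2<1); eliminate 3.
Only (I, 2) remains, with payoff -2.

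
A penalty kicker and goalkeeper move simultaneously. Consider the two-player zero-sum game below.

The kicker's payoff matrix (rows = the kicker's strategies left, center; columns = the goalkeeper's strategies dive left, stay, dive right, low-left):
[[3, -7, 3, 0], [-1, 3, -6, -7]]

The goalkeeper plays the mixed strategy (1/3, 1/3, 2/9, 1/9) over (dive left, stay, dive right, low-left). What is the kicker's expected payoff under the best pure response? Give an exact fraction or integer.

-2/3

left: (3)·(1/3) + (-7)·(1/3) + (3)·(2/9) + (0)·(1/9) = -2/3.
center: (-1)·(1/3) + (3)·(1/3) + (-6)·(2/9) + (-7)·(1/9) = -13/9.
The best pure response is left with expected payoff -2/3.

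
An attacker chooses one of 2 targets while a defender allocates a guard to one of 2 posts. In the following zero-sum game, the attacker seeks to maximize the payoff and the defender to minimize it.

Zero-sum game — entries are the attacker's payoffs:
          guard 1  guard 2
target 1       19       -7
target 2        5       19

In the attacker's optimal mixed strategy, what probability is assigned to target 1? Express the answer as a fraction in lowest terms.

7/20

Row minima are -7 and 5, so the attacker's maximin is 5; column maxima are 19 and 19, so the defender's minimax is 19. These differ, so the equilibrium is in mixed strategies.
Let the attacker play target 1 with probability p. The defender is indifferent when 19p + 5(1−p) = −7p + 19(1−p), giving p = 7/20.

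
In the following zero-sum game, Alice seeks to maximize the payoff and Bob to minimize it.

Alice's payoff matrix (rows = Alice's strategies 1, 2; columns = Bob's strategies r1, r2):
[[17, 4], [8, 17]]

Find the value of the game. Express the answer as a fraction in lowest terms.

257/22

Row minima are 4 and 8, so Alice's maximin is 8; column maxima are 17 and 17, so Bob's minimax is 17. These differ, so the equilibrium is in mixed strategies.
Let Alice play 1 with probability p. Bob is indifferent when 17p + 8(1−p) = 4p + 17(1−p), giving p = 9/22.
Let Bob play r1 with probability q. Alice is indifferent when 17q + 4(1−q) = 8q + 17(1−q), giving q = 13/22.
The value is 17·(13/22) + (4)·(9/22) = 257/22.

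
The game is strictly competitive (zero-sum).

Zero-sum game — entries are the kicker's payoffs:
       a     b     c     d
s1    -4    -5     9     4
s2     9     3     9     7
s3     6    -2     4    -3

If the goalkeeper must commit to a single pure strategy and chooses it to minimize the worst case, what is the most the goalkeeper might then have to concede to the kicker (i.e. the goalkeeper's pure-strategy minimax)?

The worst case (largest entry) in each column is a: 9, b: 3, c: 9, d: 7.
The best (smallest) of these is 3.

3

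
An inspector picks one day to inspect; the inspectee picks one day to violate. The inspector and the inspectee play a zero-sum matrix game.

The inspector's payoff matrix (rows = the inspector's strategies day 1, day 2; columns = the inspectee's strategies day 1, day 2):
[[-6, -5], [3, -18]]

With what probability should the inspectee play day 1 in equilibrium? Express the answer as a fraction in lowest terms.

13/22

Row minima are -6 and -18, so the inspector's maximin is -6; column maxima are 3 and -5, so the inspectee's minimax is -5. These differ, so the equilibrium is in mixed strategies.
Let the inspectee play day 1 with probability q. The inspector is indifferent when −6q − 5(1−q) = 3q − 18(1−q), giving q = 13/22.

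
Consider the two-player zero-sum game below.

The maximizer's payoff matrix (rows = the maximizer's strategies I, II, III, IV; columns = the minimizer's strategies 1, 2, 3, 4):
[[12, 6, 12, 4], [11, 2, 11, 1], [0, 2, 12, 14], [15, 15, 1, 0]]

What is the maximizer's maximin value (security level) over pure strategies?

The worst-case payoff for each row is I: 4, II: 1, III: 0, IV: 0.
The best of these is 4.

4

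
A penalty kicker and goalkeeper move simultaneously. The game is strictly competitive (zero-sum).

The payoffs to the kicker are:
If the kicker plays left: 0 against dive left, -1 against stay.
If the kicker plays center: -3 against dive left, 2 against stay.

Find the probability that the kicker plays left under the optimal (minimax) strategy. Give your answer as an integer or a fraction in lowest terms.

Row minima are -1 and -3, so the kicker's maximin is -1; column maxima are 0 and 2, so the goalkeeper's minimax is 0. These differ, so the equilibrium is in mixed strategies.
Let the kicker play left with probability p. The goalkeeper is indifferent when −3(1−p) = −p + 2(1−p), giving p = 5/6.

5/6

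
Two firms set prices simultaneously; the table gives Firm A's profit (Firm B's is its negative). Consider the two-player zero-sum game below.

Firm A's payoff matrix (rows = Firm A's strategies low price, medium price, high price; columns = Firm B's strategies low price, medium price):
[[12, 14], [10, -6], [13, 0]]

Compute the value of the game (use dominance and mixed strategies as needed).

182/15

Row medium price is strictly dominated by row high price, so Firm A never plays it.
The remaining 2×2 game on (low price, high price) × (low price, medium price) has no saddle point. Let Firm A play low price with probability p; indifference gives 12p + 13(1−p) = 14p, so p = 13/15.
Similarly Firm B's optimal q on low price is 14/15, and the value is 12·(14/15) + (14)·(1/15) = 182/15.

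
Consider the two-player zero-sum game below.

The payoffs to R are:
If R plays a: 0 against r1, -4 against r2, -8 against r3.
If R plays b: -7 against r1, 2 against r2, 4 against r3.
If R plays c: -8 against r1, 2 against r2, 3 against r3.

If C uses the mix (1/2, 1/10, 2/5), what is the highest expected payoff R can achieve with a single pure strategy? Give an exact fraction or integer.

-17/10

a: (0)·(1/2) + (-4)·(1/10) + (-8)·(2/5) = -18/5.
b: (-7)·(1/2) + (2)·(1/10) + (4)·(2/5) = -17/10.
c: (-8)·(1/2) + (2)·(1/10) + (3)·(2/5) = -13/5.
The best pure response is b with expected payoff -17/10.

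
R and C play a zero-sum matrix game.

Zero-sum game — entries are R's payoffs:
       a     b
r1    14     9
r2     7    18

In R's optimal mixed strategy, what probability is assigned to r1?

11/16

Row minima are 9 and 7, so R's maximin is 9; column maxima are 14 and 18, so C's minimax is 14. These differ, so the equilibrium is in mixed strategies.
Let R play r1 with probability p. C is indifferent when 14p + 7(1−p) = 9p + 18(1−p), giving p = 11/16.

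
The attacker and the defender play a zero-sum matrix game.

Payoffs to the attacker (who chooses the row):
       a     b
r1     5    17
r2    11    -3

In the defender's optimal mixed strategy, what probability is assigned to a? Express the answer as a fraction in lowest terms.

10/13

Row minima are 5 and -3, so the attacker's maximin is 5; column maxima are 11 and 17, so the defender's minimax is 11. These differ, so the equilibrium is in mixed strategies.
Let the defender play a with probability q. The attacker is indifferent when 5q + 17(1−q) = 11q − 3(1−q), giving q = 10/13.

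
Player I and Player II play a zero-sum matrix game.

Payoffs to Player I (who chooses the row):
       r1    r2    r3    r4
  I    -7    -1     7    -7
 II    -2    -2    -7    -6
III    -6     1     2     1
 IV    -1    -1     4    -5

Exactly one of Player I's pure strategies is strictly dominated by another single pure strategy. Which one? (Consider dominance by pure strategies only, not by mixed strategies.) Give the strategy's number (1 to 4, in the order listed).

Compare II with IV: -1 > -2, -1 > -2, 4 > -7, -5 > -6.
So IV strictly dominates II for Player I; II is strictly dominated.

2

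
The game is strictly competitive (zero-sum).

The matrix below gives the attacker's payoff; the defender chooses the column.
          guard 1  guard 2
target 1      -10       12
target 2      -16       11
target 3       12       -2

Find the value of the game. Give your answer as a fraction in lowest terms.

Row target 2 is strictly dominated by row target 1, so the attacker never plays it.
The remaining 2×2 game on (target 1, target 3) × (guard 1, guard 2) has no saddle point. Let the attacker play target 1 with probability p; indifference gives −10p + 12(1−p) = 12p − 2(1−p), so p = 7/18.
Similarly the defender's optimal q on guard 1 is 7/18, and the value is -10·(7/18) + (12)·(11/18) = 31/9.

31/9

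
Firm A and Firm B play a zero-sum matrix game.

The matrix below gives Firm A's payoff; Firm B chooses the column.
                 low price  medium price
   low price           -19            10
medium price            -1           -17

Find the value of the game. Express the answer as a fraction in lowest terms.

-37/5

Row minima are -19 and -17, so Firm A's maximin is -17; column maxima are -1 and 10, so Firm B's minimax is -1. These differ, so the equilibrium is in mixed strategies.
Let Firm A play low price with probability p. Firm B is indifferent when −19p − (1−p) = 10p − 17(1−p), giving p = 16/45.
Let Firm B play low price with probability q. Firm A is indifferent when −19q + 10(1−q) = −q − 17(1−q), giving q = 3/5.
The value is -19·(3/5) + (10)·(2/5) = -37/5.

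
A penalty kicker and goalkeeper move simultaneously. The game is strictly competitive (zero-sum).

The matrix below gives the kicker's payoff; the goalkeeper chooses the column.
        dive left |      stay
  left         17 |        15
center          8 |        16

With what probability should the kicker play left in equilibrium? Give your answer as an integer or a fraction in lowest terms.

Row minima are 15 and 8, so the kicker's maximin is 15; column maxima are 17 and 16, so the goalkeeper's minimax is 16. These differ, so the equilibrium is in mixed strategies.
Let the kicker play left with probability p. The goalkeeper is indifferent when 17p + 8(1−p) = 15p + 16(1−p), giving p = 4/5.

4/5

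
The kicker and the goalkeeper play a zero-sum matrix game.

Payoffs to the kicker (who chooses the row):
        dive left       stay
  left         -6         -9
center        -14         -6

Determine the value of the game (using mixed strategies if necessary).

-90/11

Row minima are -9 and -14, so the kicker's maximin is -9; column maxima are -6 and -6, so the goalkeeper's minimax is -6. These differ, so the equilibrium is in mixed strategies.
Let the kicker play left with probability p. The goalkeeper is indifferent when −6p − 14(1−p) = −9p − 6(1−p), giving p = 8/11.
Let the goalkeeper play dive left with probability q. The kicker is indifferent when −6q − 9(1−q) = −14q − 6(1−q), giving q = 3/11.
The value is -6·(3/11) + (-9)·(8/11) = -90/11.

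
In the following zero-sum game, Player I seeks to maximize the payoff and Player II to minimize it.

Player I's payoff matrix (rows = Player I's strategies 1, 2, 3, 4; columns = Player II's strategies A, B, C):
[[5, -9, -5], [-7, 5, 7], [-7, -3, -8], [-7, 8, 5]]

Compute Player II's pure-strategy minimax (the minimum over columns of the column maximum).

5

The worst case (largest entry) in each column is A: 5, B: 8, C: 7.
The best (smallest) of these is 5.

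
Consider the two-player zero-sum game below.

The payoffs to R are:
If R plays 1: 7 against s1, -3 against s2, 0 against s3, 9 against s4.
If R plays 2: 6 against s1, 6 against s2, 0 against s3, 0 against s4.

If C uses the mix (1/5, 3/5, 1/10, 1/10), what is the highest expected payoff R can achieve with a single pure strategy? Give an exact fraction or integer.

1: (7)·(1/5) + (-3)·(3/5) + (0)·(1/10) + (9)·(1/10) = 1/2.
2: (6)·(1/5) + (6)·(3/5) + (0)·(1/10) + (0)·(1/10) = 24/5.
The best pure response is 2 with expected payoff 24/5.

24/5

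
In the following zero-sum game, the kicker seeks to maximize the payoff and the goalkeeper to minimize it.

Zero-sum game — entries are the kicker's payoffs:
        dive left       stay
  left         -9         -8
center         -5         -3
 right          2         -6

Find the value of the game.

-18/5

Row left is strictly dominated by row center, so the kicker never plays it.
The remaining 2×2 game on (center, right) × (dive left, stay) has no saddle point. Let the kicker play center with probability p; indifference gives −5p + 2(1−p) = −3p − 6(1−p), so p = 4/5.
Similarly the goalkeeper's optimal q on dive left is 3/10, and the value is -5·(3/10) + (-3)·(7/10) = -18/5.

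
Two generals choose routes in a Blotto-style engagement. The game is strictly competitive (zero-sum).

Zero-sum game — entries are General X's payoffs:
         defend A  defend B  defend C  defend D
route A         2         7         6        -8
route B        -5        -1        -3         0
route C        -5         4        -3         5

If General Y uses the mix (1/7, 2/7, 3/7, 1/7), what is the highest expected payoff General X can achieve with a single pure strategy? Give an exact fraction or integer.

route A: (2)·(1/7) + (7)·(2/7) + (6)·(3/7) + (-8)·(1/7) = 26/7.
route B: (-5)·(1/7) + (-1)·(2/7) + (-3)·(3/7) + (0)·(1/7) = -16/7.
route C: (-5)·(1/7) + (4)·(2/7) + (-3)·(3/7) + (5)·(1/7) = -1/7.
The best pure response is route A with expected payoff 26/7.

26/7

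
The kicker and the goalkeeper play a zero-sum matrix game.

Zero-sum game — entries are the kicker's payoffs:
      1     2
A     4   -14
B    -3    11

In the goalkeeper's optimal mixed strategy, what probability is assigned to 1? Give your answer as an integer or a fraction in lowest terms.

25/32

Row minima are -14 and -3, so the kicker's maximin is -3; column maxima are 4 and 11, so the goalkeeper's minimax is 4. These differ, so the equilibrium is in mixed strategies.
Let the goalkeeper play 1 with probability q. The kicker is indifferent when 4q − 14(1−q) = −3q + 11(1−q), giving q = 25/32.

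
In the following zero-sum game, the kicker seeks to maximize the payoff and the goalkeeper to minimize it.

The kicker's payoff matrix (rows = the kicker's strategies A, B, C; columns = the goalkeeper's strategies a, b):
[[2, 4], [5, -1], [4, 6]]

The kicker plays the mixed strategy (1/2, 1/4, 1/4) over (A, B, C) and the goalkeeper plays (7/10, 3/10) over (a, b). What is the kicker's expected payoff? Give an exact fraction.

Against (7/10, 3/10), each row's expected payoff is A: 13/5; B: 16/5; C: 23/5.
Taking the (1/2, 1/4, 1/4)-weighted average: (1/2)·(13/5) + (1/4)·(16/5) + (1/4)·(23/5) = 13/4.

13/4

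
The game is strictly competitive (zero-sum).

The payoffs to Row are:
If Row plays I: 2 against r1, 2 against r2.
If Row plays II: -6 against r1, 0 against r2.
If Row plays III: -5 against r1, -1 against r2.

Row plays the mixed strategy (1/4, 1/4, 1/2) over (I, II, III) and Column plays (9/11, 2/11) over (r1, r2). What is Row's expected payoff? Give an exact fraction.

-63/22

Against (9/11, 2/11), each row's expected payoff is I: 2; II: -54/11; III: -47/11.
Taking the (1/4, 1/4, 1/2)-weighted average: (1/4)·(2) + (1/4)·(-54/11) + (1/2)·(-47/11) = -63/22.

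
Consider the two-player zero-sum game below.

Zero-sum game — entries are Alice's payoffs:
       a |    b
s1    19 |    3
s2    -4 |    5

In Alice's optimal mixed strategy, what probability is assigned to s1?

Row minima are 3 and -4, so Alice's maximin is 3; column maxima are 19 and 5, so Bob's minimax is 5. These differ, so the equilibrium is in mixed strategies.
Let Alice play s1 with probability p. Bob is indifferent when 19p − 4(1−p) = 3p + 5(1−p), giving p = 9/25.

9/25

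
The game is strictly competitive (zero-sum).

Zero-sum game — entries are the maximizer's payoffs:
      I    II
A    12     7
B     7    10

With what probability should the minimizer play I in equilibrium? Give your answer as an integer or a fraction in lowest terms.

Row minima are 7 and 7, so the maximizer's maximin is 7; column maxima are 12 and 10, so the minimizer's minimax is 10. These differ, so the equilibrium is in mixed strategies.
Let the minimizer play I with probability q. The maximizer is indifferent when 12q + 7(1−q) = 7q + 10(1−q), giving q = 3/8.

3/8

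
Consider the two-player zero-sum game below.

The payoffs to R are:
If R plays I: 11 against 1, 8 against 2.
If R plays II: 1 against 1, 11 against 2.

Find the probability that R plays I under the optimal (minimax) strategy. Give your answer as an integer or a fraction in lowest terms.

10/13

Row minima are 8 and 1, so R's maximin is 8; column maxima are 11 and 11, so C's minimax is 11. These differ, so the equilibrium is in mixed strategies.
Let R play I with probability p. C is indifferent when 11p + (1−p) = 8p + 11(1−p), giving p = 10/13.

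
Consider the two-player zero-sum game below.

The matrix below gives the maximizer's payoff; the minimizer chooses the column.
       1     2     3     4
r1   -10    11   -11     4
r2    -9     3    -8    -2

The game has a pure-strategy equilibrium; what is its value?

-9

Row minima: -11, -9 → the maximizer's maximin is -9.
Column maxima: -9, 11, -8, 4 → the minimizer's minimax is -9.
They coincide at (r2, 1), so the value is -9.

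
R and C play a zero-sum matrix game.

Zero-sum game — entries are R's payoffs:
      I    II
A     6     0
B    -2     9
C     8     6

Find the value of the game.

Row A is strictly dominated by row C, so R never plays it.
The remaining 2×2 game on (B, C) × (I, II) has no saddle point. Let R play B with probability p; indifference gives −2p + 8(1−p) = 9p + 6(1−p), so p = 2/13.
Similarly C's optimal q on I is 3/13, and the value is -2·(3/13) + (9)·(10/13) = 84/13.

84/13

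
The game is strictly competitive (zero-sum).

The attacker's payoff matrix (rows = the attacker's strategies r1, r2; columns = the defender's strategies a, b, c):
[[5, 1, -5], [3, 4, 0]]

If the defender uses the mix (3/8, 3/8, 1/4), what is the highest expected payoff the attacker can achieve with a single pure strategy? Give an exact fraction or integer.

r1: (5)·(3/8) + (1)·(3/8) + (-5)·(1/4) = 1.
r2: (3)·(3/8) + (4)·(3/8) + (0)·(1/4) = 21/8.
The best pure response is r2 with expected payoff 21/8.

21/8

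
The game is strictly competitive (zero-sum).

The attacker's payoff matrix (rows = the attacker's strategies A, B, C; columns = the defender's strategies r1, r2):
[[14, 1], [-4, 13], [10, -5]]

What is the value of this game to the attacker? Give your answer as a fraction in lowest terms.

31/5

Row C is strictly dominated by row A, so the attacker never plays it.
The remaining 2×2 game on (A, B) × (r1, r2) has no saddle point. Let the attacker play A with probability p; indifference gives 14p − 4(1−p) = p + 13(1−p), so p = 17/30.
Similarly the defender's optimal q on r1 is 2/5, and the value is 14·(2/5) + (1)·(3/5) = 31/5.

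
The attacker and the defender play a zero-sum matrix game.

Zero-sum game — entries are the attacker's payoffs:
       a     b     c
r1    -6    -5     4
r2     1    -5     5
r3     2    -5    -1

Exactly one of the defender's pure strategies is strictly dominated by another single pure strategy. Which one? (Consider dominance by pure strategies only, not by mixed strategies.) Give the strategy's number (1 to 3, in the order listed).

3

The defender prefers columns that give the attacker less. Compare c with b: -5 < 4, -5 < 5, -5 < -1.
So b strictly dominates c for the defender; c is strictly dominated.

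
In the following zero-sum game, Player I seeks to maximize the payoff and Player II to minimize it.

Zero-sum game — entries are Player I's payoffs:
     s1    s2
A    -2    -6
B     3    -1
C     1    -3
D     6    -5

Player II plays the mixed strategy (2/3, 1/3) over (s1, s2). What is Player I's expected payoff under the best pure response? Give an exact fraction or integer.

A: (-2)·(2/3) + (-6)·(1/3) = -10/3.
B: (3)·(2/3) + (-1)·(1/3) = 5/3.
C: (1)·(2/3) + (-3)·(1/3) = -1/3.
D: (6)·(2/3) + (-5)·(1/3) = 7/3.
The best pure response is D with expected payoff 7/3.

7/3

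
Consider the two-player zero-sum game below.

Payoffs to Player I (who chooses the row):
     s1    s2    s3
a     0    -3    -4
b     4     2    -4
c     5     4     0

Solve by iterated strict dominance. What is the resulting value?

Column s2 is strictly dominated by s3 for Player II (-4<-3, -4<2, 0<4); eliminate s2.
Row b is strictly dominated by row c (5>4, 0>-4); eliminate b.
Column s1 is strictly dominated by s3 for Player II (-4<0, 0<5); eliminate s1.
Row a is strictly dominated by row c (0>-4); eliminate a.
Only (c, s3) remains, with payoff 0.

0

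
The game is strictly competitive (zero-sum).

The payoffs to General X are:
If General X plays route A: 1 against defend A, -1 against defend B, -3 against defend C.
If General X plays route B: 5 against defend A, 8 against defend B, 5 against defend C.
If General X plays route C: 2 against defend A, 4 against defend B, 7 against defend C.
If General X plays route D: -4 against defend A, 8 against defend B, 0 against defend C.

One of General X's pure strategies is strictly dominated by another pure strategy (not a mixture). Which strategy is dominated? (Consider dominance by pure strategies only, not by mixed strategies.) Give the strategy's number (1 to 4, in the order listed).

1

Compare route A with route B: 5 > 1, 8 > -1, 5 > -3.
So route B strictly dominates route A for General X; route A is strictly dominated.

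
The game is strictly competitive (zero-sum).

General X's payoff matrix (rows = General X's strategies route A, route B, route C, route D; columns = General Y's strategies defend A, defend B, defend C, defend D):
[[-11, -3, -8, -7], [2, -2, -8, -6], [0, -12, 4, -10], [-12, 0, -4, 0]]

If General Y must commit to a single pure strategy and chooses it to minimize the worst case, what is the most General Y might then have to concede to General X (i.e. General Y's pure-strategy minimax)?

The worst case (largest entry) in each column is defend A: 2, defend B: 0, defend C: 4, defend D: 0.
The best (smallest) of these is 0.

0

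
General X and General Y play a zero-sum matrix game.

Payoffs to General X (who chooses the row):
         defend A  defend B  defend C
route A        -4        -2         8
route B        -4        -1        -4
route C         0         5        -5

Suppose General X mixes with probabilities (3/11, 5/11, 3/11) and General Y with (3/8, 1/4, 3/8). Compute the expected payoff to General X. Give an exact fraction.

Against (3/8, 1/4, 3/8), each row's expected payoff is route A: 1; route B: -13/4; route C: -5/8.
Taking the (3/11, 5/11, 3/11)-weighted average: (3/11)·(1) + (5/11)·(-13/4) + (3/11)·(-5/8) = -11/8.

-11/8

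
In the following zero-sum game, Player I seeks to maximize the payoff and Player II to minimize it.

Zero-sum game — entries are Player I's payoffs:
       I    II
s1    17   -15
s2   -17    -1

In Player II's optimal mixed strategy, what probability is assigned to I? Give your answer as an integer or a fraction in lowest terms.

Row minima are -15 and -17, so Player I's maximin is -15; column maxima are 17 and -1, so Player II's minimax is -1. These differ, so the equilibrium is in mixed strategies.
Let Player II play I with probability q. Player I is indifferent when 17q − 15(1−q) = −17q − (1−q), giving q = 7/24.

7/24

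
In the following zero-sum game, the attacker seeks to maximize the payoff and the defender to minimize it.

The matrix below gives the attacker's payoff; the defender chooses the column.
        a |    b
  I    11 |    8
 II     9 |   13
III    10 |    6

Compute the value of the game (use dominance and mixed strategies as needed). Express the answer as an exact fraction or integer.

Row III is strictly dominated by row I, so the attacker never plays it.
The remaining 2×2 game on (I, II) × (a, b) has no saddle point. Let the attacker play I with probability p; indifference gives 11p + 9(1−p) = 8p + 13(1−p), so p = 4/7.
Similarly the defender's optimal q on a is 5/7, and the value is 11·(5/7) + (8)·(2/7) = 71/7.

71/7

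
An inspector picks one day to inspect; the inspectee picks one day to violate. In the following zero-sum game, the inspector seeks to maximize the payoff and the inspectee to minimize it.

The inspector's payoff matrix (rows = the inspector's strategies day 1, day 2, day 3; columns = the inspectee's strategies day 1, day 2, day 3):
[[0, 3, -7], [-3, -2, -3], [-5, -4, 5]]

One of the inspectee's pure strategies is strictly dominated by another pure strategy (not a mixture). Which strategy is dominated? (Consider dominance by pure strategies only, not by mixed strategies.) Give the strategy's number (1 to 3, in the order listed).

The inspectee prefers columns that give the inspector less. Compare day 2 with day 1: 0 < 3, -3 < -2, -5 < -4.
So day 1 strictly dominates day 2 for the inspectee; day 2 is strictly dominated.

2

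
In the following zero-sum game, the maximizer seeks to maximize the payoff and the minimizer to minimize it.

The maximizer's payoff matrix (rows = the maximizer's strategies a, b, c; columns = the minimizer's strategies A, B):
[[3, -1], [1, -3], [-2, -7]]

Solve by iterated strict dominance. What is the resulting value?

Column A is strictly dominated by B for the minimizer (-1<3, -3<1, -7<-2); eliminate A.
Row c is strictly dominated by row a (-1>-7); eliminate c.
Row b is strictly dominated by row a (-1>-3); eliminate b.
Only (a, B) remains, with payoff -1.

-1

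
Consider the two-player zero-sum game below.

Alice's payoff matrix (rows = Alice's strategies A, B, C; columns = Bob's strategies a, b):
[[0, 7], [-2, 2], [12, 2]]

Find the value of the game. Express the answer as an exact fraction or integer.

84/17

Row B is strictly dominated by row A, so Alice never plays it.
The remaining 2×2 game on (A, C) × (a, b) has no saddle point. Let Alice play A with probability p; indifference gives 12(1−p) = 7p + 2(1−p), so p = 10/17.
Similarly Bob's optimal q on a is 5/17, and the value is 0·(5/17) + (7)·(12/17) = 84/17.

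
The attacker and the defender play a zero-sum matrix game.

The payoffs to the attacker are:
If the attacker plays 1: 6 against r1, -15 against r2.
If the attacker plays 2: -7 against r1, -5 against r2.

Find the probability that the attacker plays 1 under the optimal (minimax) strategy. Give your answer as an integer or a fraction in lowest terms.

Row minima are -15 and -7, so the attacker's maximin is -7; column maxima are 6 and -5, so the defender's minimax is -5. These differ, so the equilibrium is in mixed strategies.
Let the attacker play 1 with probability p. The defender is indifferent when 6p − 7(1−p) = −15p − 5(1−p), giving p = 2/23.

2/23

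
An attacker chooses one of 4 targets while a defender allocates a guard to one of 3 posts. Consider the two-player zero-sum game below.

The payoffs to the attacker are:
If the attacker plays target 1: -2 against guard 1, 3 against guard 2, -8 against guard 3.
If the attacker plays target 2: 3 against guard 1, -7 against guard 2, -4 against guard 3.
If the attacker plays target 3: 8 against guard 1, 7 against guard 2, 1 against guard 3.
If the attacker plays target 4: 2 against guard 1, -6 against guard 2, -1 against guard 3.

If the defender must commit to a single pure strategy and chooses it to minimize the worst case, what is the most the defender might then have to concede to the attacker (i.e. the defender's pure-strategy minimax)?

The worst case (largest entry) in each column is guard 1: 8, guard 2: 7, guard 3: 1.
The best (smallest) of these is 1.

1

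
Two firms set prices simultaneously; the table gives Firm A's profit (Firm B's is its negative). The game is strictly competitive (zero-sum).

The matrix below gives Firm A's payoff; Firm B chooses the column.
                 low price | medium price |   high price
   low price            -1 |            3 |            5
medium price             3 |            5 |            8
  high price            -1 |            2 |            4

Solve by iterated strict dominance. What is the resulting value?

Column high price is strictly dominated by low price for Firm B (-1<5, 3<8, -1<4); eliminate high price.
Row low price is strictly dominated by row medium price (3>-1, 5>3); eliminate low price.
Row high price is strictly dominated by row medium price (3>-1, 5>2); eliminate high price.
Column medium price is strictly dominated by low price for Firm B (3<5); eliminate medium price.
Only (medium price, low price) remains, with payoff 3.

3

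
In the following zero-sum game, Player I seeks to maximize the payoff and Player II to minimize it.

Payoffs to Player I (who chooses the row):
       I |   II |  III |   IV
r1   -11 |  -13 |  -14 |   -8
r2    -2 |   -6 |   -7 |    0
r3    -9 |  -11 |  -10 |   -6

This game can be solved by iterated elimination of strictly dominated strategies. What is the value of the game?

-7

Row r1 is strictly dominated by row r2 (-2>-11, -6>-13, -7>-14, 0>-8); eliminate r1.
Column IV is strictly dominated by I for Player II (-2<0, -9<-6); eliminate IV.
Column I is strictly dominated by II for Player II (-6<-2, -11<-9); eliminate I.
Row r3 is strictly dominated by row r2 (-6>-11, -7>-10); eliminate r3.
Column II is strictly dominated by III for Player II (-7<-6); eliminate II.
Only (r2, III) remains, with payoff -7.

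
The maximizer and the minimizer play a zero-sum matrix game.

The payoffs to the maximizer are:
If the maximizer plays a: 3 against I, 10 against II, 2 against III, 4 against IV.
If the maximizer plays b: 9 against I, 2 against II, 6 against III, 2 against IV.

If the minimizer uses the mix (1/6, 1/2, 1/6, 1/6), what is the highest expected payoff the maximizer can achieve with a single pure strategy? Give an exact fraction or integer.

13/2

a: (3)·(1/6) + (10)·(1/2) + (2)·(1/6) + (4)·(1/6) = 13/2.
b: (9)·(1/6) + (2)·(1/2) + (6)·(1/6) + (2)·(1/6) = 23/6.
The best pure response is a with expected payoff 13/2.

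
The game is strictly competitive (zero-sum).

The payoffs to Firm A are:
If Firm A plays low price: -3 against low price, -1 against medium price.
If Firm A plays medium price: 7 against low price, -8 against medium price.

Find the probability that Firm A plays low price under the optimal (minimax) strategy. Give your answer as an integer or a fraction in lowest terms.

15/17

Row minima are -3 and -8, so Firm A's maximin is -3; column maxima are 7 and -1, so Firm B's minimax is -1. These differ, so the equilibrium is in mixed strategies.
Let Firm A play low price with probability p. Firm B is indifferent when −3p + 7(1−p) = −p − 8(1−p), giving p = 15/17.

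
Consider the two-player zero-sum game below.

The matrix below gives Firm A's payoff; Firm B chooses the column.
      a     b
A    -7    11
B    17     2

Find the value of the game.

67/11

Row minima are -7 and 2, so Firm A's maximin is 2; column maxima are 17 and 11, so Firm B's minimax is 11. These differ, so the equilibrium is in mixed strategies.
Let Firm A play A with probability p. Firm B is indifferent when −7p + 17(1−p) = 11p + 2(1−p), giving p = 5/11.
Let Firm B play a with probability q. Firm A is indifferent when −7q + 11(1−q) = 17q + 2(1−q), giving q = 3/11.
The value is -7·(3/11) + (11)·(8/11) = 67/11.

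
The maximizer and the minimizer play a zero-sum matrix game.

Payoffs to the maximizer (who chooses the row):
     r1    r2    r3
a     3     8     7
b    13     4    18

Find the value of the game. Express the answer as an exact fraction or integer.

46/7

Column r3 is strictly dominated by r1 for the minimizer (it gives the maximizer more in every row).
The remaining 2×2 game on (a, b) × (r1, r2) has no saddle point. Let the maximizer play a with probability p; indifference gives 3p + 13(1−p) = 8p + 4(1−p), so p = 9/14.
Similarly the minimizer's optimal q on r1 is 2/7, and the value is 3·(2/7) + (8)·(5/7) = 46/7.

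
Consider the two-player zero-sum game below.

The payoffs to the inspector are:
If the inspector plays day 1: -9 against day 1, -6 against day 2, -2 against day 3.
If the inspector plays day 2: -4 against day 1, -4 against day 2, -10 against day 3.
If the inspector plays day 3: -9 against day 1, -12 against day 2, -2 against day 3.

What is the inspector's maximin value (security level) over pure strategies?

-9

The worst-case payoff for each row is day 1: -9, day 2: -10, day 3: -12.
The best of these is -9.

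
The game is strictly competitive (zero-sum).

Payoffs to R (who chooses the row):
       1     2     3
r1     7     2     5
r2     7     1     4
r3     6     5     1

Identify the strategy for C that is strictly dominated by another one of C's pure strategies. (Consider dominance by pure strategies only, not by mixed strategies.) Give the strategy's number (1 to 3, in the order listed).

1

C prefers columns that give R less. Compare 1 with 2: 2 < 7, 1 < 7, 5 < 6.
So 2 strictly dominates 1 for C; 1 is strictly dominated.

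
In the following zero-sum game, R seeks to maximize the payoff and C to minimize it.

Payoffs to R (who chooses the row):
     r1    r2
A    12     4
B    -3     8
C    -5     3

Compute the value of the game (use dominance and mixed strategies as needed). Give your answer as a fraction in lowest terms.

108/19

Row C is strictly dominated by row B, so R never plays it.
The remaining 2×2 game on (A, B) × (r1, r2) has no saddle point. Let R play A with probability p; indifference gives 12p − 3(1−p) = 4p + 8(1−p), so p = 11/19.
Similarly C's optimal q on r1 is 4/19, and the value is 12·(4/19) + (4)·(15/19) = 108/19.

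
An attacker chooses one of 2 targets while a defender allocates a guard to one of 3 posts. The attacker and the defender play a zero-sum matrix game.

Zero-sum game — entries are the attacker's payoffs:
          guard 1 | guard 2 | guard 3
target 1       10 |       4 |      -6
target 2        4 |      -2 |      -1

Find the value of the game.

-16/11

Column guard 1 is strictly dominated by guard 2 for the defender (it gives the attacker more in every row).
The remaining 2×2 game on (target 1, target 2) × (guard 2, guard 3) has no saddle point. Let the attacker play target 1 with probability p; indifference gives 4p − 2(1−p) = −6p − (1−p), so p = 1/11.
Similarly the defender's optimal q on guard 2 is 5/11, and the value is 4·(5/11) + (-6)·(6/11) = -16/11.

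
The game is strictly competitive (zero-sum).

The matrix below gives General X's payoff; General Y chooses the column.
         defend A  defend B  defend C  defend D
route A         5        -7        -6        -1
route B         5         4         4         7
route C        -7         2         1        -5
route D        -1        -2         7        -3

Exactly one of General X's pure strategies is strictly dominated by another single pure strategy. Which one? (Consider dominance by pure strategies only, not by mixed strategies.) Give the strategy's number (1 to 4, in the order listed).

Compare route C with route B: 5 > -7, 4 > 2, 4 > 1, 7 > -5.
So route B strictly dominates route C for General X; route C is strictly dominated.

3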